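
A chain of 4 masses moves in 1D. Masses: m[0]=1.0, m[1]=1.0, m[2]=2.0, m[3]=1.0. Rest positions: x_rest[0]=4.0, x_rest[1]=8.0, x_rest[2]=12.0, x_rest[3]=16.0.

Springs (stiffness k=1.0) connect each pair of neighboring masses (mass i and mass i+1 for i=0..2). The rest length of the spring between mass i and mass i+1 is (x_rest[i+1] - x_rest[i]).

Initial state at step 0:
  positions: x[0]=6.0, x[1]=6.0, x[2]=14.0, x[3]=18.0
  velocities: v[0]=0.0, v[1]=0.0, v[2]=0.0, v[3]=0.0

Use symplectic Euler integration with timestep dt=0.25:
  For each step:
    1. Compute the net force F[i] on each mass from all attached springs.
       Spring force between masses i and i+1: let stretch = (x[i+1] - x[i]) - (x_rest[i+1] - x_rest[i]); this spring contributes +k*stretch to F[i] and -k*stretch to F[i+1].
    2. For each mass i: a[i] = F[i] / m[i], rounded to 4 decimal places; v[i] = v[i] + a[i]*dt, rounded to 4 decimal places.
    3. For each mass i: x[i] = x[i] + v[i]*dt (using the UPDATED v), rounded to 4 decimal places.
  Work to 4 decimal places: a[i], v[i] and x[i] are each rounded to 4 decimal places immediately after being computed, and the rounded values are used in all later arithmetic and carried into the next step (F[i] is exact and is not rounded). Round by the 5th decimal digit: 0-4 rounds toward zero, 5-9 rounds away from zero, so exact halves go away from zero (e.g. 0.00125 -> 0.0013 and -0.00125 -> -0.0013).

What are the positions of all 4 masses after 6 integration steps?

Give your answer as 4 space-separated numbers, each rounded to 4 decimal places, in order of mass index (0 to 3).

Step 0: x=[6.0000 6.0000 14.0000 18.0000] v=[0.0000 0.0000 0.0000 0.0000]
Step 1: x=[5.7500 6.5000 13.8750 18.0000] v=[-1.0000 2.0000 -0.5000 0.0000]
Step 2: x=[5.2969 7.4141 13.6484 17.9922] v=[-1.8125 3.6563 -0.9063 -0.0313]
Step 3: x=[4.7261 8.5855 13.3628 17.9629] v=[-2.2832 4.6856 -1.1426 -0.1173]
Step 4: x=[4.1465 9.8143 13.0716 17.8961] v=[-2.3184 4.9151 -1.1648 -0.2673]
Step 5: x=[3.6711 10.8924 12.8294 17.7778] v=[-1.9015 4.3125 -0.9689 -0.4734]
Step 6: x=[3.3971 11.6403 12.6813 17.6002] v=[-1.0962 2.9914 -0.5925 -0.7105]

Answer: 3.3971 11.6403 12.6813 17.6002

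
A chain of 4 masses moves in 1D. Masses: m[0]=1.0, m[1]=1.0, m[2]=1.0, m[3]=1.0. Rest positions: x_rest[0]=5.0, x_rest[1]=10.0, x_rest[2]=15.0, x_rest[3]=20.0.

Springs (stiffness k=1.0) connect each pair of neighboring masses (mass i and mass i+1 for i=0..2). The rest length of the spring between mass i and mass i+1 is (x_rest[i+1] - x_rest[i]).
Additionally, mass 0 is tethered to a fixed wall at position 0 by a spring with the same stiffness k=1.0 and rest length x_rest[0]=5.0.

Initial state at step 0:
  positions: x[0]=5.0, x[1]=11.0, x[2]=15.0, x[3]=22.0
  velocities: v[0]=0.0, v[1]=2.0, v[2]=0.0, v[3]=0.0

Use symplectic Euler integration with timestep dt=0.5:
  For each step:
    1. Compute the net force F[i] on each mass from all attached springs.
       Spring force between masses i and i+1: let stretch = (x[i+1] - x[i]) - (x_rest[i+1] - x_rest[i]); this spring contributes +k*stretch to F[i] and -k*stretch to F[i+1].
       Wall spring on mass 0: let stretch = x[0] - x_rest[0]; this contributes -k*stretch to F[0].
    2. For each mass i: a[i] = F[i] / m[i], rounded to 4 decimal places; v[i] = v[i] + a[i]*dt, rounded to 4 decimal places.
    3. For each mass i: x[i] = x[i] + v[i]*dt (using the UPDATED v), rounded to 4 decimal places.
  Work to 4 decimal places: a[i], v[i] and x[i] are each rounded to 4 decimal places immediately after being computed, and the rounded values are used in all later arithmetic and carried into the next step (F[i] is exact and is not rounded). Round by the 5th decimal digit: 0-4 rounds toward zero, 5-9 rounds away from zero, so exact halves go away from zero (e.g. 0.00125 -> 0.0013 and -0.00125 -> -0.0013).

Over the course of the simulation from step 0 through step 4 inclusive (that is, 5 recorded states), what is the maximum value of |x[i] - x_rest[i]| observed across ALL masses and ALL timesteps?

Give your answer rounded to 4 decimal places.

Answer: 2.6407

Derivation:
Step 0: x=[5.0000 11.0000 15.0000 22.0000] v=[0.0000 2.0000 0.0000 0.0000]
Step 1: x=[5.2500 11.5000 15.7500 21.5000] v=[0.5000 1.0000 1.5000 -1.0000]
Step 2: x=[5.7500 11.5000 16.8750 20.8125] v=[1.0000 0.0000 2.2500 -1.3750]
Step 3: x=[6.2500 11.4063 17.6407 20.3906] v=[1.0000 -0.1875 1.5313 -0.8438]
Step 4: x=[6.4766 11.5821 17.5352 20.5313] v=[0.4532 0.3516 -0.2110 0.2813]
Max displacement = 2.6407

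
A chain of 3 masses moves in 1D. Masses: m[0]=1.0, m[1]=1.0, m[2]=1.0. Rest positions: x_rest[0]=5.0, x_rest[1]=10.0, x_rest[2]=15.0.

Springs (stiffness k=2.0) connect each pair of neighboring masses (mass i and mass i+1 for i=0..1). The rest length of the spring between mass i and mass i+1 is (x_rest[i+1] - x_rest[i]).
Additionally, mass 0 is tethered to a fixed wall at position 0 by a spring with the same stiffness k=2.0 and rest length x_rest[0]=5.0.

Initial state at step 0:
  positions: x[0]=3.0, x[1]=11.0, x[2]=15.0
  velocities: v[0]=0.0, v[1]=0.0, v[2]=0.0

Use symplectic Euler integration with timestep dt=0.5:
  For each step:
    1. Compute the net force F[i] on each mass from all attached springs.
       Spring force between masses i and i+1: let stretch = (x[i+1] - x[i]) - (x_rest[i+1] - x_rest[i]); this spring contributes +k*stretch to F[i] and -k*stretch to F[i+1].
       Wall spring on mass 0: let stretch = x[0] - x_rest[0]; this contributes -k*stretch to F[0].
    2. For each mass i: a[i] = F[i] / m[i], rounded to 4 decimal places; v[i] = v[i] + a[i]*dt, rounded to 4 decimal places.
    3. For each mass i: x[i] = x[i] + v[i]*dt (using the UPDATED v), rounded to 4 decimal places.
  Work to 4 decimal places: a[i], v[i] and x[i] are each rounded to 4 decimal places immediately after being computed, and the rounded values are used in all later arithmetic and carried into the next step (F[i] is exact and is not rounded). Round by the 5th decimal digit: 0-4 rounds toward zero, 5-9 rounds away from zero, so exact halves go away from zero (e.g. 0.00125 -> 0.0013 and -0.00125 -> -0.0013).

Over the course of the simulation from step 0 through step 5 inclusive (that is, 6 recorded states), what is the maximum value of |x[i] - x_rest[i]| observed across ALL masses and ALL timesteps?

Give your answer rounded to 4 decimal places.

Answer: 2.0625

Derivation:
Step 0: x=[3.0000 11.0000 15.0000] v=[0.0000 0.0000 0.0000]
Step 1: x=[5.5000 9.0000 15.5000] v=[5.0000 -4.0000 1.0000]
Step 2: x=[7.0000 8.5000 15.2500] v=[3.0000 -1.0000 -0.5000]
Step 3: x=[5.7500 10.6250 14.1250] v=[-2.5000 4.2500 -2.2500]
Step 4: x=[4.0625 12.0625 13.7500] v=[-3.3750 2.8750 -0.7500]
Step 5: x=[4.3438 10.3438 15.0313] v=[0.5625 -3.4375 2.5625]
Max displacement = 2.0625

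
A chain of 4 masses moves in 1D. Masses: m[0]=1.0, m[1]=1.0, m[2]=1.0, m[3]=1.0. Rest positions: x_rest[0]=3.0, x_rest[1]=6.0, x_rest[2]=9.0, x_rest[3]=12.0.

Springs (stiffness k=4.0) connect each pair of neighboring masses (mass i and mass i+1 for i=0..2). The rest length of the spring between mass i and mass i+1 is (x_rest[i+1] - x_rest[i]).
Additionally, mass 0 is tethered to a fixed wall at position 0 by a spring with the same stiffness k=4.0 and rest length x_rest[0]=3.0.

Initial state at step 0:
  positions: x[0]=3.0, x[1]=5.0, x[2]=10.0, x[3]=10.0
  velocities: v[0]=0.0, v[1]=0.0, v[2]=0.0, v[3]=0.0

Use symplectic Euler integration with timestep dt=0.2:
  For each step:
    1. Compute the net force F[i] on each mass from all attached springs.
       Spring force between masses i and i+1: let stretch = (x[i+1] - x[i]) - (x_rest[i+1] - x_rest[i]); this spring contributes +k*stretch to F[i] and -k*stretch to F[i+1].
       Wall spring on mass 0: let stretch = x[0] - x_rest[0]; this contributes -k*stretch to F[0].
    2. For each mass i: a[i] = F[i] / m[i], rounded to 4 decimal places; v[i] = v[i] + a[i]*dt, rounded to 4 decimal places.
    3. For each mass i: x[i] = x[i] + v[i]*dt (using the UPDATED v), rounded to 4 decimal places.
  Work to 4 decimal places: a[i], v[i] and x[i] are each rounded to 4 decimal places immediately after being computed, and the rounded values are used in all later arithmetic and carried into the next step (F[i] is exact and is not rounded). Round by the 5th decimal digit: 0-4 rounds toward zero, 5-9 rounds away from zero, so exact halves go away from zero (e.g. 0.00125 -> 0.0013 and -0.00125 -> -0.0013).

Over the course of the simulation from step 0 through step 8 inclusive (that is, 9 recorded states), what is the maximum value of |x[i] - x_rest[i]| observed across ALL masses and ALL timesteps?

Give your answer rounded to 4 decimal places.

Step 0: x=[3.0000 5.0000 10.0000 10.0000] v=[0.0000 0.0000 0.0000 0.0000]
Step 1: x=[2.8400 5.4800 9.2000 10.4800] v=[-0.8000 2.4000 -4.0000 2.4000]
Step 2: x=[2.6480 6.1328 8.0096 11.2352] v=[-0.9600 3.2640 -5.9520 3.7760]
Step 3: x=[2.5899 6.5283 7.0350 11.9543] v=[-0.2906 1.9776 -4.8730 3.5955]
Step 4: x=[2.7475 6.3747 6.7664 12.3663] v=[0.7882 -0.7678 -1.3429 2.0601]
Step 5: x=[3.0459 5.7035 7.3311 12.3623] v=[1.4920 -3.3562 2.8237 -0.0198]
Step 6: x=[3.2822 4.8675 8.4404 12.0333] v=[1.1814 -4.1802 5.5466 -1.6448]
Step 7: x=[3.2470 4.3495 9.5529 11.6095] v=[-0.1761 -2.5901 5.5626 -2.1191]
Step 8: x=[2.8687 4.4876 10.1619 11.3366] v=[-1.8917 0.6906 3.0452 -1.3644]
Max displacement = 2.2336

Answer: 2.2336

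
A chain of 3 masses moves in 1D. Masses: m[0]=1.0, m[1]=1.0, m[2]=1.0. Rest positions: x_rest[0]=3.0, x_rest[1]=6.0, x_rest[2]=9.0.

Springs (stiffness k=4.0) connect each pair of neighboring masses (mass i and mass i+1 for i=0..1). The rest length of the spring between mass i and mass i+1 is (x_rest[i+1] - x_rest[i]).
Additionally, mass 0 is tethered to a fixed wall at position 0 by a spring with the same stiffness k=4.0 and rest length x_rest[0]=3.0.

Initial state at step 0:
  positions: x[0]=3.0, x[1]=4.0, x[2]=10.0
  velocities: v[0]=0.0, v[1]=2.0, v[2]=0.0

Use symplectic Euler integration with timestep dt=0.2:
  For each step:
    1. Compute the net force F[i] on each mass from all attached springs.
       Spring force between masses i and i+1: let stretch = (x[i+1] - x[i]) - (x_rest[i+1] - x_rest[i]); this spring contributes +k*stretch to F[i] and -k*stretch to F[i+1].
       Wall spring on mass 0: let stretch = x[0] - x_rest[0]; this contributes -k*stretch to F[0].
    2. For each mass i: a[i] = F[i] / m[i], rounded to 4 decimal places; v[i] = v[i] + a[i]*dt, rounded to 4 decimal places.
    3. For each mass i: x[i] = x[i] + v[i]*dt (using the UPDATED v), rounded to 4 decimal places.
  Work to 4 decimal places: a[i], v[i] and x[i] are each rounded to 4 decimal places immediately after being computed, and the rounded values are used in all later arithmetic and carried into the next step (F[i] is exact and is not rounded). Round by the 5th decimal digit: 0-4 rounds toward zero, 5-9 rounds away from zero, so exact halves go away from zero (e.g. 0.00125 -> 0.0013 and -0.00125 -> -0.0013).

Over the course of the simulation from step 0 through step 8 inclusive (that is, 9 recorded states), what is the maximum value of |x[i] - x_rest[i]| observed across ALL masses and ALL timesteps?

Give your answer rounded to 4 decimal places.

Step 0: x=[3.0000 4.0000 10.0000] v=[0.0000 2.0000 0.0000]
Step 1: x=[2.6800 5.2000 9.5200] v=[-1.6000 6.0000 -2.4000]
Step 2: x=[2.3344 6.6880 8.8288] v=[-1.7280 7.4400 -3.4560]
Step 3: x=[2.3119 7.8220 8.2751] v=[-0.1126 5.6698 -2.7686]
Step 4: x=[2.8011 8.1468 8.1289] v=[2.4460 1.6242 -0.7311]
Step 5: x=[3.6974 7.6135 8.4655] v=[4.4817 -2.6667 1.6832]
Step 6: x=[4.6287 6.5899 9.1458] v=[4.6567 -5.1180 3.4016]
Step 7: x=[5.1332 5.6615 9.8972] v=[2.5227 -4.6422 3.7569]
Step 8: x=[4.9010 5.3262 10.4509] v=[-1.1612 -1.6763 2.7683]
Max displacement = 2.1468

Answer: 2.1468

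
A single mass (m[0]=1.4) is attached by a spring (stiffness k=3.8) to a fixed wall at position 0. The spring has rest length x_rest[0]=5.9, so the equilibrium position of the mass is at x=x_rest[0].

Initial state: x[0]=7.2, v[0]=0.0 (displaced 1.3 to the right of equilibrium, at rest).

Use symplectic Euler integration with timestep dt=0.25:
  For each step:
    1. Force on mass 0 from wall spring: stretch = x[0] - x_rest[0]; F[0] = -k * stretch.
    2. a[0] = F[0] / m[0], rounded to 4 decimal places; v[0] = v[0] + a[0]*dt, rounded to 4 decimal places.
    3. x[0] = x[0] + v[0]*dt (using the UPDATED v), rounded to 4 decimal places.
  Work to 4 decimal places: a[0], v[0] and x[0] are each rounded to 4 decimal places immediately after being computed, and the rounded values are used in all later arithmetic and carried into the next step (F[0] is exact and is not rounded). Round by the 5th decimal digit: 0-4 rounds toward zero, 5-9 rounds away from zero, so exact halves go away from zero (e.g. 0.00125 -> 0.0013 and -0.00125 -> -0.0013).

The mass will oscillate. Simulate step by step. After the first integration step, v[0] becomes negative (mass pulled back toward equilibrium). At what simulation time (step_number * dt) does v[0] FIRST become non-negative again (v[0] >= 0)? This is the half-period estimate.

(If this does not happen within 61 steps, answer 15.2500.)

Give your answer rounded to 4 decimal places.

Step 0: x=[7.2000] v=[0.0000]
Step 1: x=[6.9795] v=[-0.8822]
Step 2: x=[6.5758] v=[-1.6147]
Step 3: x=[6.0575] v=[-2.0733]
Step 4: x=[5.5125] v=[-2.1802]
Step 5: x=[5.0332] v=[-1.9173]
Step 6: x=[4.7009] v=[-1.3291]
Step 7: x=[4.5721] v=[-0.5154]
Step 8: x=[4.6685] v=[0.3857]
First v>=0 after going negative at step 8, time=2.0000

Answer: 2.0000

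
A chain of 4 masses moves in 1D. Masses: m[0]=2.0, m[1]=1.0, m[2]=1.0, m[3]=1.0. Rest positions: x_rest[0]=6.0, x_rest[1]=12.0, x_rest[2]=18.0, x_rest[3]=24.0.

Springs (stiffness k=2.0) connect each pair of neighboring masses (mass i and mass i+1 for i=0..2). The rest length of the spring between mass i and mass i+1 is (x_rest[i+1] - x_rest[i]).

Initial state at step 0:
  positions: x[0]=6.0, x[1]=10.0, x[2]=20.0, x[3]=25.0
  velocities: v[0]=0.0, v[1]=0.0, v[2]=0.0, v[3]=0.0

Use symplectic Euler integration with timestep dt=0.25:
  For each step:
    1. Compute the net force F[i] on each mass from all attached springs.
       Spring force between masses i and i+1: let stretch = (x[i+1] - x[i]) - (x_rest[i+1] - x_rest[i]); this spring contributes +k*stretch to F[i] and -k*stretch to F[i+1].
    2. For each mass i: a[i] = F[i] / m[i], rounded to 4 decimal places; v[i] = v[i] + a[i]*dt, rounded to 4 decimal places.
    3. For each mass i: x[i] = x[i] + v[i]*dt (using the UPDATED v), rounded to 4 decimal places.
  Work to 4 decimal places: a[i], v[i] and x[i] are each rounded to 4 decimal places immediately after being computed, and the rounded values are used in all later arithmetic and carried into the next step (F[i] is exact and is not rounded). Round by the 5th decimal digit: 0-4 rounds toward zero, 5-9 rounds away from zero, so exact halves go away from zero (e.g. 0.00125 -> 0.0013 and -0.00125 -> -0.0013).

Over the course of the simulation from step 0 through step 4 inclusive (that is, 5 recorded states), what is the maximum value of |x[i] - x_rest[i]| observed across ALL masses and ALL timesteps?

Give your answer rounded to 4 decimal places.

Step 0: x=[6.0000 10.0000 20.0000 25.0000] v=[0.0000 0.0000 0.0000 0.0000]
Step 1: x=[5.8750 10.7500 19.3750 25.1250] v=[-0.5000 3.0000 -2.5000 0.5000]
Step 2: x=[5.6797 11.9688 18.3906 25.2813] v=[-0.7813 4.8750 -3.9375 0.6250]
Step 3: x=[5.5025 13.2042 17.4648 25.3262] v=[-0.7090 4.9414 -3.7031 0.1797]
Step 4: x=[5.4316 14.0094 16.9891 25.1385] v=[-0.2836 3.2209 -1.9027 -0.7510]
Max displacement = 2.0094

Answer: 2.0094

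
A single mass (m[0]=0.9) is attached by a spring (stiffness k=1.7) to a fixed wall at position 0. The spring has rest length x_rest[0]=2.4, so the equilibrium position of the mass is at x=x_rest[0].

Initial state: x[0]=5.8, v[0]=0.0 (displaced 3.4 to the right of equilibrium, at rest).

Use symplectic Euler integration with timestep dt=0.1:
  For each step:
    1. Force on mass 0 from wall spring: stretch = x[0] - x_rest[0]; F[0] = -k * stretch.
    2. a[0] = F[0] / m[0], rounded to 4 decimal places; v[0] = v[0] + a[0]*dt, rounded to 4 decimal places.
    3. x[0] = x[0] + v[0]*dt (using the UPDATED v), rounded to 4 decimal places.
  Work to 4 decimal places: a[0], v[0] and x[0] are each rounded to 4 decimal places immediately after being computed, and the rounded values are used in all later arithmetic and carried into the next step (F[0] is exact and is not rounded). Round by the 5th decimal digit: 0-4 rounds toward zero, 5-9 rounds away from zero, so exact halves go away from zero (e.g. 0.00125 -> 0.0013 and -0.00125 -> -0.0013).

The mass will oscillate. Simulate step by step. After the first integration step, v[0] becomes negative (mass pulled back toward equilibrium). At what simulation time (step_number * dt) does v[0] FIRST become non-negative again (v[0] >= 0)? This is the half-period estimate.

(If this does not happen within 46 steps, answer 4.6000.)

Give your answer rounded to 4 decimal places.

Step 0: x=[5.8000] v=[0.0000]
Step 1: x=[5.7358] v=[-0.6422]
Step 2: x=[5.6086] v=[-1.2723]
Step 3: x=[5.4208] v=[-1.8784]
Step 4: x=[5.1759] v=[-2.4490]
Step 5: x=[4.8786] v=[-2.9733]
Step 6: x=[4.5345] v=[-3.4415]
Step 7: x=[4.1500] v=[-3.8447]
Step 8: x=[3.7325] v=[-4.1753]
Step 9: x=[3.2898] v=[-4.4270]
Step 10: x=[2.8303] v=[-4.5951]
Step 11: x=[2.3627] v=[-4.6764]
Step 12: x=[1.8958] v=[-4.6694]
Step 13: x=[1.4384] v=[-4.5742]
Step 14: x=[0.9991] v=[-4.3926]
Step 15: x=[0.5863] v=[-4.1280]
Step 16: x=[0.2078] v=[-3.7854]
Step 17: x=[-0.1293] v=[-3.3713]
Step 18: x=[-0.4187] v=[-2.8935]
Step 19: x=[-0.6548] v=[-2.3611]
Step 20: x=[-0.8332] v=[-1.7841]
Step 21: x=[-0.9505] v=[-1.1734]
Step 22: x=[-1.0046] v=[-0.5405]
Step 23: x=[-0.9943] v=[0.1026]
First v>=0 after going negative at step 23, time=2.3000

Answer: 2.3000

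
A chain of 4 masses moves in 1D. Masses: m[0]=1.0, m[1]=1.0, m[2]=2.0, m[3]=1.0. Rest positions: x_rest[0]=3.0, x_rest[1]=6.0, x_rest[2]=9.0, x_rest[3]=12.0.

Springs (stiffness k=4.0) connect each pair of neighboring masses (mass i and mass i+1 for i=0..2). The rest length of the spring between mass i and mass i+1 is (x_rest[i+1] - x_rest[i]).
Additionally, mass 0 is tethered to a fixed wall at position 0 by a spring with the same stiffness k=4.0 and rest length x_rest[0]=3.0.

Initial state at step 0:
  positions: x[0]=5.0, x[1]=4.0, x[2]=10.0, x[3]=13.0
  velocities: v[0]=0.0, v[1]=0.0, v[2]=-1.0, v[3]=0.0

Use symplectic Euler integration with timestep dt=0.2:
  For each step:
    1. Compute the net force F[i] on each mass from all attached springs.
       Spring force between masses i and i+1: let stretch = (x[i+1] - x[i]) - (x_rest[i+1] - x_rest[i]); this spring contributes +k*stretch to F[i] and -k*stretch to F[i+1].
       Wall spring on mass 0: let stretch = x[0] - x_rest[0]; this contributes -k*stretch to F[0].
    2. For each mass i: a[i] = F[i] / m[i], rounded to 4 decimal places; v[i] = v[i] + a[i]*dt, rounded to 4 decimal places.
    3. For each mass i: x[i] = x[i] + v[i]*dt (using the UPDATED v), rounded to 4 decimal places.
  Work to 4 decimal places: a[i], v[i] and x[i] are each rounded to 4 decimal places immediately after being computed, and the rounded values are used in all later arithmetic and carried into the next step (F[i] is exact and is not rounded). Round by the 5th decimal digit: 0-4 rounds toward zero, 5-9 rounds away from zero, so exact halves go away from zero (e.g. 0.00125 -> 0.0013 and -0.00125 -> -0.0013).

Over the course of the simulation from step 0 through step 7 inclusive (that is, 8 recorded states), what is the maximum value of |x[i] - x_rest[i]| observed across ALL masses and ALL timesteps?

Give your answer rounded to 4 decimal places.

Step 0: x=[5.0000 4.0000 10.0000 13.0000] v=[0.0000 0.0000 -1.0000 0.0000]
Step 1: x=[4.0400 5.1200 9.5600 13.0000] v=[-4.8000 5.6000 -2.2000 0.0000]
Step 2: x=[2.6064 6.7776 9.0400 12.9296] v=[-7.1680 8.2880 -2.6000 -0.3520]
Step 3: x=[1.4232 8.1298 8.6502 12.7169] v=[-5.9162 6.7610 -1.9491 -1.0637]
Step 4: x=[1.0853 8.4922 8.5441 12.3335] v=[-1.6895 1.8120 -0.5306 -1.9171]
Step 5: x=[1.7589 7.6778 8.7370 11.8238] v=[3.3678 -4.0720 0.9644 -2.5486]
Step 6: x=[3.0981 6.0858 9.0921 11.3002] v=[6.6958 -7.9598 1.7754 -2.6180]
Step 7: x=[4.4196 4.4968 9.3833 10.9033] v=[6.6075 -7.9449 1.4561 -1.9845]
Max displacement = 2.4922

Answer: 2.4922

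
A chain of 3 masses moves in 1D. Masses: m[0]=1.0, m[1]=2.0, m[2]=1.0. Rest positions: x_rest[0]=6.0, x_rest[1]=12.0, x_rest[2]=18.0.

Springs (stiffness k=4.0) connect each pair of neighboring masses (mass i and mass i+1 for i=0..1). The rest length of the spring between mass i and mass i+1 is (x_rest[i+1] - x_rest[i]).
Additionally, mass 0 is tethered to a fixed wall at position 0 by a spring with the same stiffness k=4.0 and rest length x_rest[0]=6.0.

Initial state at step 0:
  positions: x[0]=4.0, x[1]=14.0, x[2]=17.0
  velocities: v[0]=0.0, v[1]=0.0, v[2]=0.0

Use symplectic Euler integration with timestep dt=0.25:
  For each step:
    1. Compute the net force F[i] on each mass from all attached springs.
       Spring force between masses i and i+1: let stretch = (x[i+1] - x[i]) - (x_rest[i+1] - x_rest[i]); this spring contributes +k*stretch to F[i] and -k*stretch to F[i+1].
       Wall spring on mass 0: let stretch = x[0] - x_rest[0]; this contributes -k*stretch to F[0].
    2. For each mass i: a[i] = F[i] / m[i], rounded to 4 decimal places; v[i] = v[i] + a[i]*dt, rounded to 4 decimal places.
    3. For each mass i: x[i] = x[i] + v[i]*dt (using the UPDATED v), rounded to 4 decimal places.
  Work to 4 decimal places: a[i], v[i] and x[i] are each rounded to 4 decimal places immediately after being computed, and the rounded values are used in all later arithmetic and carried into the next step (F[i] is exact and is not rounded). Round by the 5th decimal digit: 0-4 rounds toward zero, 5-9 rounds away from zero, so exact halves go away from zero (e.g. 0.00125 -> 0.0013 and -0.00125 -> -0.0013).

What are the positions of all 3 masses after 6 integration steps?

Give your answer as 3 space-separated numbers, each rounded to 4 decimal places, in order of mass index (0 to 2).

Answer: 4.2554 12.6033 18.2600

Derivation:
Step 0: x=[4.0000 14.0000 17.0000] v=[0.0000 0.0000 0.0000]
Step 1: x=[5.5000 13.1250 17.7500] v=[6.0000 -3.5000 3.0000]
Step 2: x=[7.5313 11.8750 18.8438] v=[8.1250 -5.0000 4.3750]
Step 3: x=[8.7657 10.9531 19.6954] v=[4.9374 -3.6875 3.4062]
Step 4: x=[8.3555 10.8506 19.8614] v=[-1.6409 -0.4101 0.6639]
Step 5: x=[6.4802 11.5626 19.2747] v=[-7.5013 2.8478 -2.3469]
Step 6: x=[4.2554 12.6033 18.2600] v=[-8.8991 4.1627 -4.0590]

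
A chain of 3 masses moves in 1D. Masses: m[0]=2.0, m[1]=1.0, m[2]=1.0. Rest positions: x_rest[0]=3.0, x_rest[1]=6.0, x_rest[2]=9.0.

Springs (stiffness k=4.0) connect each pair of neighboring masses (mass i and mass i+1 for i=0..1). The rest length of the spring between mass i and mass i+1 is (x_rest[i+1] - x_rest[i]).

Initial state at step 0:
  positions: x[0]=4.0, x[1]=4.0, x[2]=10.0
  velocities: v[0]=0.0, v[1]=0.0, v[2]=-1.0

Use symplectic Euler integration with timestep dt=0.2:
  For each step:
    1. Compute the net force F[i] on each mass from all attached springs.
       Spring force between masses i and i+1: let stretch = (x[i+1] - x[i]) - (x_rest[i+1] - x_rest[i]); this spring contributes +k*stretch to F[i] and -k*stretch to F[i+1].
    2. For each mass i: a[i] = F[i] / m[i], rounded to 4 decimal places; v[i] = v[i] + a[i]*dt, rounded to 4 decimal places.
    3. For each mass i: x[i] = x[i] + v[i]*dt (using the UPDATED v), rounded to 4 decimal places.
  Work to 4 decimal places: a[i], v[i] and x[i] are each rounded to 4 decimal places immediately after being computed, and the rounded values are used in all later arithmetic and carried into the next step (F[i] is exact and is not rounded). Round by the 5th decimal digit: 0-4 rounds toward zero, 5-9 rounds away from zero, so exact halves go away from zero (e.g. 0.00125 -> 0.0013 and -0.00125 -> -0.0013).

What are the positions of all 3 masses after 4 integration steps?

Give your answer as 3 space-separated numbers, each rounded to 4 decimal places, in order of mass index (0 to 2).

Answer: 2.7541 8.2577 7.4342

Derivation:
Step 0: x=[4.0000 4.0000 10.0000] v=[0.0000 0.0000 -1.0000]
Step 1: x=[3.7600 4.9600 9.3200] v=[-1.2000 4.8000 -3.4000]
Step 2: x=[3.3760 6.4256 8.4224] v=[-1.9200 7.3280 -4.4880]
Step 3: x=[2.9960 7.7228 7.6853] v=[-1.9002 6.4858 -3.6854]
Step 4: x=[2.7541 8.2577 7.4342] v=[-1.2095 2.6744 -1.2554]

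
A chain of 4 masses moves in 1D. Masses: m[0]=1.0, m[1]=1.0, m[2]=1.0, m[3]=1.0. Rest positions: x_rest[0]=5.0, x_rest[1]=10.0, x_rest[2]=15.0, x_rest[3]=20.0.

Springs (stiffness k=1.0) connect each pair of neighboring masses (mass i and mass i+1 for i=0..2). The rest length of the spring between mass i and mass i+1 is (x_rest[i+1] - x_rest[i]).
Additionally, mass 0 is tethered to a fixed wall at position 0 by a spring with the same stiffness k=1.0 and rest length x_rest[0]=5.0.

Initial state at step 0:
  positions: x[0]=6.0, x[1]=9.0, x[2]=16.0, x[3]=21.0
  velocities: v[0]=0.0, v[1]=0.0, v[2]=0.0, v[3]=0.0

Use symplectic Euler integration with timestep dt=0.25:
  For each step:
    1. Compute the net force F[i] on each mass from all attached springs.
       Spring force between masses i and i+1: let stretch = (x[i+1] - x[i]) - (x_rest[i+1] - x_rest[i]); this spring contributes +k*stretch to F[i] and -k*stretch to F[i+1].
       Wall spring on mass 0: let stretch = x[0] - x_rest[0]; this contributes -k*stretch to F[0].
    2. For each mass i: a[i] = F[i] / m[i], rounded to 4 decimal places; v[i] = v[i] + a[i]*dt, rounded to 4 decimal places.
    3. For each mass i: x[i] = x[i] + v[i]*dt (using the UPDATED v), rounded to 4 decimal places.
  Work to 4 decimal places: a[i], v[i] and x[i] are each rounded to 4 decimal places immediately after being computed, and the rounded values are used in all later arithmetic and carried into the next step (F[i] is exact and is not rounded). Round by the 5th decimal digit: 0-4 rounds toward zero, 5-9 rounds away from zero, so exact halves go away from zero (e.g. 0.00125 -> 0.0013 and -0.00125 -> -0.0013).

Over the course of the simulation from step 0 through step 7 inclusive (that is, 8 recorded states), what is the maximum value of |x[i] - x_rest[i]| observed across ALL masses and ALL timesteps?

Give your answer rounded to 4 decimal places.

Step 0: x=[6.0000 9.0000 16.0000 21.0000] v=[0.0000 0.0000 0.0000 0.0000]
Step 1: x=[5.8125 9.2500 15.8750 21.0000] v=[-0.7500 1.0000 -0.5000 0.0000]
Step 2: x=[5.4766 9.6992 15.6563 20.9922] v=[-1.3438 1.7969 -0.8750 -0.0313]
Step 3: x=[5.0623 10.2568 15.3987 20.9634] v=[-1.6573 2.2305 -1.0303 -0.1153]
Step 4: x=[4.6562 10.8112 15.1676 20.8993] v=[-1.6243 2.2174 -0.9246 -0.2565]
Step 5: x=[4.3438 11.2532 15.0224 20.7895] v=[-1.2496 1.7678 -0.5808 -0.4394]
Step 6: x=[4.1918 11.4989 15.0021 20.6317] v=[-0.6082 0.9828 -0.0813 -0.6312]
Step 7: x=[4.2345 11.5069 15.1147 20.4346] v=[0.1706 0.0318 0.4503 -0.7886]
Max displacement = 1.5069

Answer: 1.5069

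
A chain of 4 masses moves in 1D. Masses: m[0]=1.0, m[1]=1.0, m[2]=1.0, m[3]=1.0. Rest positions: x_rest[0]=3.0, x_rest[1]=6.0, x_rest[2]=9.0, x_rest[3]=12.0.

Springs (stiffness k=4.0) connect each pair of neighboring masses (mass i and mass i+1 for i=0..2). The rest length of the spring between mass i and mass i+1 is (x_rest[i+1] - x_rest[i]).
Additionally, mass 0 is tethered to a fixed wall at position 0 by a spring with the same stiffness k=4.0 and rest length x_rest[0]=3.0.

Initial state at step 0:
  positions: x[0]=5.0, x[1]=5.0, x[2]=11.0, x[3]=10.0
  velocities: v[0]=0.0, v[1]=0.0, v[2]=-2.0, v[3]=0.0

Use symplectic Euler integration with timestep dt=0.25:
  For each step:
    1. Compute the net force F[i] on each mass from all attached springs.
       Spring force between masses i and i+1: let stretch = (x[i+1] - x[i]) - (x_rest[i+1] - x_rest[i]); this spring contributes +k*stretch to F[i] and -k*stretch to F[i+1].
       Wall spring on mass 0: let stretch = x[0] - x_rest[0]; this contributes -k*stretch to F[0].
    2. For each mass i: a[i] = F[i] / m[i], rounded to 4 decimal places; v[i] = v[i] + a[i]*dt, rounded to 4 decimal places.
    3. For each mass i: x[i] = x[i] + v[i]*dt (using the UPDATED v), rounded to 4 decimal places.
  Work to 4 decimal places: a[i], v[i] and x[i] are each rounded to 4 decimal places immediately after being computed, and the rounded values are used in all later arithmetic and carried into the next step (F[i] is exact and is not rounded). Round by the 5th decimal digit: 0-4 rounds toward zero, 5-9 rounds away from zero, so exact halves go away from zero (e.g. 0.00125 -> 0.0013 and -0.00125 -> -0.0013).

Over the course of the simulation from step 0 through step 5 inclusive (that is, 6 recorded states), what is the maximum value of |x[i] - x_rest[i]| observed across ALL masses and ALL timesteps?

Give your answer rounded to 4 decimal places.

Answer: 3.1865

Derivation:
Step 0: x=[5.0000 5.0000 11.0000 10.0000] v=[0.0000 0.0000 -2.0000 0.0000]
Step 1: x=[3.7500 6.5000 8.7500 11.0000] v=[-5.0000 6.0000 -9.0000 4.0000]
Step 2: x=[2.2500 7.8750 6.5000 12.1875] v=[-6.0000 5.5000 -9.0000 4.7500]
Step 3: x=[1.5938 7.5000 6.0156 12.7031] v=[-2.6250 -1.5000 -1.9375 2.0625]
Step 4: x=[2.0157 5.2774 7.5742 12.2969] v=[1.6874 -8.8906 6.2344 -1.6250]
Step 5: x=[2.7491 2.8135 9.7393 11.4600] v=[2.9334 -9.8555 8.6603 -3.3477]
Max displacement = 3.1865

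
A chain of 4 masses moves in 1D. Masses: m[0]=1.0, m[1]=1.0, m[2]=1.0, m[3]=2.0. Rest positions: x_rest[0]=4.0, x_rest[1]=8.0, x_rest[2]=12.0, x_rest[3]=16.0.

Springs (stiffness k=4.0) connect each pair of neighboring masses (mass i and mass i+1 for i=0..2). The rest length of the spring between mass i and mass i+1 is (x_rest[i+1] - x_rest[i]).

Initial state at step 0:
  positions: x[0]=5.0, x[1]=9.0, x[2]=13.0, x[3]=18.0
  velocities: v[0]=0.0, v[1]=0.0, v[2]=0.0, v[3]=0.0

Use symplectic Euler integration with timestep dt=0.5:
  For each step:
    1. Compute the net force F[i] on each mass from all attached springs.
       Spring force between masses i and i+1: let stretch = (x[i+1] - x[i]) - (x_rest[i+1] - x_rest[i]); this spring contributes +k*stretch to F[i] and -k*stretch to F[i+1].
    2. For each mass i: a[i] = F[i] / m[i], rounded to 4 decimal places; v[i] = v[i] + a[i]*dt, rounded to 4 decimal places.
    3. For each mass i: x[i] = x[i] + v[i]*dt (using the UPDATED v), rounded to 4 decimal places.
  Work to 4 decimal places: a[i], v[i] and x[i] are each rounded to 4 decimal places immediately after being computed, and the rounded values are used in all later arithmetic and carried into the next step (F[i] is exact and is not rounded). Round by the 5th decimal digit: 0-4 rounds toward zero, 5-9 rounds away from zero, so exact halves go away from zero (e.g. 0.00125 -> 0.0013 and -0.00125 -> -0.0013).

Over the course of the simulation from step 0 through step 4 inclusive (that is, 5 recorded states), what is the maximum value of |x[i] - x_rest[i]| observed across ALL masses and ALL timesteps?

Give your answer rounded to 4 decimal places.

Step 0: x=[5.0000 9.0000 13.0000 18.0000] v=[0.0000 0.0000 0.0000 0.0000]
Step 1: x=[5.0000 9.0000 14.0000 17.5000] v=[0.0000 0.0000 2.0000 -1.0000]
Step 2: x=[5.0000 10.0000 13.5000 17.2500] v=[0.0000 2.0000 -1.0000 -0.5000]
Step 3: x=[6.0000 9.5000 13.2500 17.1250] v=[2.0000 -1.0000 -0.5000 -0.2500]
Step 4: x=[6.5000 9.2500 13.1250 17.0625] v=[1.0000 -0.5000 -0.2500 -0.1250]
Max displacement = 2.5000

Answer: 2.5000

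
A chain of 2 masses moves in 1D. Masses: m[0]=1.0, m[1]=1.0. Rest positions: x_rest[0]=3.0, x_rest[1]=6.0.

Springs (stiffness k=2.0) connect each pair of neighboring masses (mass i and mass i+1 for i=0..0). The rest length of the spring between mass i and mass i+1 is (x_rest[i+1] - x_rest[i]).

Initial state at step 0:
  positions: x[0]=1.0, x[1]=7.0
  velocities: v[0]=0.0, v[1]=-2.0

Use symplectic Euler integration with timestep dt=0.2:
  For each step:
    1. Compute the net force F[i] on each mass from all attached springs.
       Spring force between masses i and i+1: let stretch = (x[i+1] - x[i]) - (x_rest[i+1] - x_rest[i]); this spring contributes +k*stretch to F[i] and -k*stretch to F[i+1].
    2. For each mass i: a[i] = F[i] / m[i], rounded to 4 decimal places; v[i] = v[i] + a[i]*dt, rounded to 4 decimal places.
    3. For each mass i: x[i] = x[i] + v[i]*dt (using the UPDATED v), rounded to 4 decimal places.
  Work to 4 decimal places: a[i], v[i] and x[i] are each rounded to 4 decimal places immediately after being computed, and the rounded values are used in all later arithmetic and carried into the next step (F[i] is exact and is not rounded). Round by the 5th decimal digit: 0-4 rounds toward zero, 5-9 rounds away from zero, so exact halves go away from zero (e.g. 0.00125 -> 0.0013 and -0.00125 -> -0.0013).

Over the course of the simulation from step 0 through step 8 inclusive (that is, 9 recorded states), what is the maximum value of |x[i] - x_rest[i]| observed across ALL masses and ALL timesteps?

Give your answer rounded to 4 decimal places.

Answer: 3.5815

Derivation:
Step 0: x=[1.0000 7.0000] v=[0.0000 -2.0000]
Step 1: x=[1.2400 6.3600] v=[1.2000 -3.2000]
Step 2: x=[1.6496 5.5504] v=[2.0480 -4.0480]
Step 3: x=[2.1313 4.6687] v=[2.4083 -4.4083]
Step 4: x=[2.5760 3.8240] v=[2.2233 -4.2233]
Step 5: x=[2.8805 3.1195] v=[1.5225 -3.5225]
Step 6: x=[2.9641 2.6359] v=[0.4181 -2.4181]
Step 7: x=[2.7815 2.4185] v=[-0.9132 -1.0868]
Step 8: x=[2.3298 2.4702] v=[-2.2584 0.2584]
Max displacement = 3.5815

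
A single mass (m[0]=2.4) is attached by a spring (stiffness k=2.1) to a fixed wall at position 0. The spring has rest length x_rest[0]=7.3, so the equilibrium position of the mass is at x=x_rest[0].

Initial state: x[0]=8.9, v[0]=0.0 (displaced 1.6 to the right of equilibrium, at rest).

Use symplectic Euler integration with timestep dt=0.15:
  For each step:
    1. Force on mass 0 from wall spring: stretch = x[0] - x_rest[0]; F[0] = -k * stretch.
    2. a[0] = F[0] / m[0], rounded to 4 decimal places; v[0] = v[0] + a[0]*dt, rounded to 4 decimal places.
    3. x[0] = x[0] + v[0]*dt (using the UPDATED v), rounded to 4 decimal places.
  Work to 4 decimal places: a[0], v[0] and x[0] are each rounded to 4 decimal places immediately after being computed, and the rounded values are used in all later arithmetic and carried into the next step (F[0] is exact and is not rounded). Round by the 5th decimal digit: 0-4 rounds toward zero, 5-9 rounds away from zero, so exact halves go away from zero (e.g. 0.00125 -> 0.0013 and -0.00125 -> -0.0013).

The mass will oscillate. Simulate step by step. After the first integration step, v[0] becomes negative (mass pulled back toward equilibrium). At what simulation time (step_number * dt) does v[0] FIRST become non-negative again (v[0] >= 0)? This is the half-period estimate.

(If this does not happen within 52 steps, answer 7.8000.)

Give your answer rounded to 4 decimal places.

Step 0: x=[8.9000] v=[0.0000]
Step 1: x=[8.8685] v=[-0.2100]
Step 2: x=[8.8061] v=[-0.4159]
Step 3: x=[8.7141] v=[-0.6136]
Step 4: x=[8.5942] v=[-0.7992]
Step 5: x=[8.4488] v=[-0.9691]
Step 6: x=[8.2808] v=[-1.1199]
Step 7: x=[8.0935] v=[-1.2486]
Step 8: x=[7.8906] v=[-1.3527]
Step 9: x=[7.6761] v=[-1.4302]
Step 10: x=[7.4542] v=[-1.4796]
Step 11: x=[7.2292] v=[-1.4998]
Step 12: x=[7.0056] v=[-1.4905]
Step 13: x=[6.7878] v=[-1.4519]
Step 14: x=[6.5801] v=[-1.3847]
Step 15: x=[6.3866] v=[-1.2902]
Step 16: x=[6.2111] v=[-1.1703]
Step 17: x=[6.0570] v=[-1.0274]
Step 18: x=[5.9274] v=[-0.8643]
Step 19: x=[5.8248] v=[-0.6842]
Step 20: x=[5.7512] v=[-0.4906]
Step 21: x=[5.7081] v=[-0.2873]
Step 22: x=[5.6963] v=[-0.0784]
Step 23: x=[5.7161] v=[0.1321]
First v>=0 after going negative at step 23, time=3.4500

Answer: 3.4500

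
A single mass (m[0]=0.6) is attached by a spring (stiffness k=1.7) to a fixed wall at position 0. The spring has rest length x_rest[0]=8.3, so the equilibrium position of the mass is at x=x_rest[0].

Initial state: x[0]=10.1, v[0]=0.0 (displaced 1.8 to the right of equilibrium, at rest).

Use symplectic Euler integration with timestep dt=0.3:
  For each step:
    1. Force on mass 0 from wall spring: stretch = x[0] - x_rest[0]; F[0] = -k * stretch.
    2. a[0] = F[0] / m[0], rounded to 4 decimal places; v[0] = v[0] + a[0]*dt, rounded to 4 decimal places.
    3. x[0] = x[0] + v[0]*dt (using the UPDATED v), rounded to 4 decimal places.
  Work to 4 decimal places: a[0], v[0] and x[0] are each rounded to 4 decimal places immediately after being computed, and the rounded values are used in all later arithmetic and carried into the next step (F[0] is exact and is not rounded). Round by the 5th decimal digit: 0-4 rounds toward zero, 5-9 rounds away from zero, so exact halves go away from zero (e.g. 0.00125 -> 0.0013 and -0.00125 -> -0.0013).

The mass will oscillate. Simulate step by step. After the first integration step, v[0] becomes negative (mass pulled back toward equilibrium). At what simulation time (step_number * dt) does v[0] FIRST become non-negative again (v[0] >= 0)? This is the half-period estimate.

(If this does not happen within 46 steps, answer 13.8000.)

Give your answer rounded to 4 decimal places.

Step 0: x=[10.1000] v=[0.0000]
Step 1: x=[9.6410] v=[-1.5300]
Step 2: x=[8.8400] v=[-2.6699]
Step 3: x=[7.9013] v=[-3.1289]
Step 4: x=[7.0643] v=[-2.7900]
Step 5: x=[6.5424] v=[-1.7396]
Step 6: x=[6.4687] v=[-0.2456]
Step 7: x=[6.8620] v=[1.3110]
First v>=0 after going negative at step 7, time=2.1000

Answer: 2.1000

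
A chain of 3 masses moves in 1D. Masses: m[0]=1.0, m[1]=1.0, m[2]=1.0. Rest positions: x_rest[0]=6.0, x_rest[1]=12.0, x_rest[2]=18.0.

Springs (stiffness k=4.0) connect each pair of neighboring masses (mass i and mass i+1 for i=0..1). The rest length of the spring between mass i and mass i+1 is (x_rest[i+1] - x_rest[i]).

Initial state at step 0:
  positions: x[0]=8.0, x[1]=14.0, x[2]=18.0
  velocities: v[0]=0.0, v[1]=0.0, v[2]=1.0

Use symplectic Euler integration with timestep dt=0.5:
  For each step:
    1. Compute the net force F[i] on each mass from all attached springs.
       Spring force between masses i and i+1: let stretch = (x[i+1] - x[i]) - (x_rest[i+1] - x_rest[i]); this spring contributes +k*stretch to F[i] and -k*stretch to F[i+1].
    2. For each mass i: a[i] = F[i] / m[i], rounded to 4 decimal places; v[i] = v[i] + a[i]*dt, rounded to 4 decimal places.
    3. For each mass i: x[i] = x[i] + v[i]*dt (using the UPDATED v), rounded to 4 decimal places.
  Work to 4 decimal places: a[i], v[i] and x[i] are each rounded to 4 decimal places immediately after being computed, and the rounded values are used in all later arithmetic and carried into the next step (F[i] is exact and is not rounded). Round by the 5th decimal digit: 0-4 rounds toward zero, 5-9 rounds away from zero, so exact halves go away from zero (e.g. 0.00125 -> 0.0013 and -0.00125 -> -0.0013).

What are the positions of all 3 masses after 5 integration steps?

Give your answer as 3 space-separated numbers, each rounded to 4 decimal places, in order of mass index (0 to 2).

Step 0: x=[8.0000 14.0000 18.0000] v=[0.0000 0.0000 1.0000]
Step 1: x=[8.0000 12.0000 20.5000] v=[0.0000 -4.0000 5.0000]
Step 2: x=[6.0000 14.5000 20.5000] v=[-4.0000 5.0000 0.0000]
Step 3: x=[6.5000 14.5000 20.5000] v=[1.0000 0.0000 0.0000]
Step 4: x=[9.0000 12.5000 20.5000] v=[5.0000 -4.0000 0.0000]
Step 5: x=[9.0000 15.0000 18.5000] v=[0.0000 5.0000 -4.0000]

Answer: 9.0000 15.0000 18.5000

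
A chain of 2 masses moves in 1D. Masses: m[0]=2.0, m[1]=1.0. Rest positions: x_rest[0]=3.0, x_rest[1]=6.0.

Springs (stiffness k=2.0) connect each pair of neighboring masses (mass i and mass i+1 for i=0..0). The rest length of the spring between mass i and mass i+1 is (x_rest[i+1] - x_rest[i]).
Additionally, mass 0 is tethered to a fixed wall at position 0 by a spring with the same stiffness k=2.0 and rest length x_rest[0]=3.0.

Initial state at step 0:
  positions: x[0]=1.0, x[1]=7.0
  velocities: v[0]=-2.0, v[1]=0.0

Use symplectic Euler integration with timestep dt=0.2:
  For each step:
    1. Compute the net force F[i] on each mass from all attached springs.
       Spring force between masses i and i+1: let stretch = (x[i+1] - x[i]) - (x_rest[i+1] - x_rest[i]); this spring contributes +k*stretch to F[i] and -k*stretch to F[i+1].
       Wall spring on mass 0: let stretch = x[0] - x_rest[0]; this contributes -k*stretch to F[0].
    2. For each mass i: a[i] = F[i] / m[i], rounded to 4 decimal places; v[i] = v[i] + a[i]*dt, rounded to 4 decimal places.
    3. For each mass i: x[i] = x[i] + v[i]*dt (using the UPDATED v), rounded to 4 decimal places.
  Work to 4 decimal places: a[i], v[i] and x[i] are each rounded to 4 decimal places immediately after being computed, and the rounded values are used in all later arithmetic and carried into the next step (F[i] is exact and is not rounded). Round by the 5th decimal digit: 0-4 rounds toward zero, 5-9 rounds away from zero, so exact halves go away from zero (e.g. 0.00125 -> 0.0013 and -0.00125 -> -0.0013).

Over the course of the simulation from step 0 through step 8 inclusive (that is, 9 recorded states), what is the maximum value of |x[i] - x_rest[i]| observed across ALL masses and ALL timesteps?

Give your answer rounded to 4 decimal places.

Step 0: x=[1.0000 7.0000] v=[-2.0000 0.0000]
Step 1: x=[0.8000 6.7600] v=[-1.0000 -1.2000]
Step 2: x=[0.8064 6.2832] v=[0.0320 -2.3840]
Step 3: x=[0.9996 5.6083] v=[0.9661 -3.3747]
Step 4: x=[1.3372 4.8047] v=[1.6879 -4.0182]
Step 5: x=[1.7600 3.9637] v=[2.1140 -4.2052]
Step 6: x=[2.2005 3.1864] v=[2.2027 -3.8867]
Step 7: x=[2.5925 2.5702] v=[1.9598 -3.0811]
Step 8: x=[2.8799 2.1958] v=[1.4368 -1.8722]
Max displacement = 3.8042

Answer: 3.8042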